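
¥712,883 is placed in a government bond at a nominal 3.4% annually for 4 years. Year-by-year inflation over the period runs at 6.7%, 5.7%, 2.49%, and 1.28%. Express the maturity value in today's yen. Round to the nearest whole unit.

¥696,075

Nominal value at maturity: ¥712,883 × (1 + 3.4%)^4 ≈ ¥814,893.
Price-level factor over 4 years: 1.067 × 1.057 × 1.0249 × 1.0128 ≈ 1.1706972348.
Dividing the nominal maturity value by the price-level factor gives the value in today's money.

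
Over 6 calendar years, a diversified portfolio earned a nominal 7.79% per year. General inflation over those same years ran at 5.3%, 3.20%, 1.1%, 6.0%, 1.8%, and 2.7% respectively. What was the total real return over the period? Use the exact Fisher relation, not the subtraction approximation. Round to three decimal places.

Cumulative inflation factor: 1.053 × 1.0320 × 1.011 × 1.060 × 1.018 × 1.027 ≈ 1.21754.
Nominal growth factor: 1.56845. Real growth factor = 1.56845 / 1.21754 ≈ 1.28821.
Total real return ≈ 28.8213%.

28.821%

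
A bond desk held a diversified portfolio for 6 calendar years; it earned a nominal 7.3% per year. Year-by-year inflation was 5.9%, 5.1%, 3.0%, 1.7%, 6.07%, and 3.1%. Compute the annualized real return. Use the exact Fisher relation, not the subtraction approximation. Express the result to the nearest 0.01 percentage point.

3.04%

Cumulative inflation factor: 1.059 × 1.051 × 1.030 × 1.017 × 1.0607 × 1.031 ≈ 1.27499.
Nominal growth factor: 1.52615. Real growth factor = 1.52615 / 1.27499 ≈ 1.19699.
Annualized: 1.19699^(1/6) − 1 ≈ 0.03042.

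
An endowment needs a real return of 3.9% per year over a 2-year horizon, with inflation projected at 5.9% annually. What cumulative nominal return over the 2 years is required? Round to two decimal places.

Required annual nominal rate: (1+3.9%)(1+5.9%) − 1 = 10.0301%.
Cumulative over 2 years: (1 + 0.100301)^2 − 1 ≈ 0.21066.

21.07%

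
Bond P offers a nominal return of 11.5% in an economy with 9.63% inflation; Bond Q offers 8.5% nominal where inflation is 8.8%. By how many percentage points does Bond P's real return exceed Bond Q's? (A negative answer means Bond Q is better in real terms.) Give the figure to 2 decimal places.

Bond P real return: 1.115/1.0963 − 1 = 1.706%.
Bond Q real return: 1.085/1.088 − 1 = -0.276%.
Difference: 1.706 − (-0.276) = 1.982 pp.

1.98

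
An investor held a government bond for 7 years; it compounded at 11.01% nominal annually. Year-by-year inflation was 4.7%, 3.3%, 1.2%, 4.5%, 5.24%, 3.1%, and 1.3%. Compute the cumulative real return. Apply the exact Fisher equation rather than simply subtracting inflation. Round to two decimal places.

65.25%

Cumulative inflation factor: 1.047 × 1.033 × 1.012 × 1.045 × 1.0524 × 1.031 × 1.013 ≈ 1.25717.
Nominal growth factor: 2.07747. Real growth factor = 2.07747 / 1.25717 ≈ 1.65250.
Total real return ≈ 65.2502%.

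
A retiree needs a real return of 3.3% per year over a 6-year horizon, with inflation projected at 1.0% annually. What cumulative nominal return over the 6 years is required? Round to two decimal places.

28.98%

Required annual nominal rate: (1+3.3%)(1+1.0%) − 1 = 4.333%.
Cumulative over 6 years: (1 + 0.04333)^6 − 1 ≈ 0.28982.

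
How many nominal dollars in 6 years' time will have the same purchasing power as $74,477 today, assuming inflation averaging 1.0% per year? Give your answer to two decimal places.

$79,058.84

Cumulative price-level factor: (1+1.0%)^6 ≈ 1.0615201506.
The nominal amount required is $74,477 scaled up by that factor.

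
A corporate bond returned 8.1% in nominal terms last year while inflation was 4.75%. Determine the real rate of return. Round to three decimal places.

Real return via the Fisher equation: (1 + 8.1%)/(1 + 4.75%) − 1 = 1.081/1.0475 − 1 ≈ 0.03198.

3.198%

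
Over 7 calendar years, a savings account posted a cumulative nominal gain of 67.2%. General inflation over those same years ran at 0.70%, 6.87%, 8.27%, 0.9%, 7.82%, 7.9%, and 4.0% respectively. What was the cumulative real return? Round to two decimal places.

Cumulative inflation factor: 1.0070 × 1.0687 × 1.0827 × 1.009 × 1.0782 × 1.079 × 1.040 ≈ 1.42246.
Nominal growth factor: 1.67200. Real growth factor = 1.67200 / 1.42246 ≈ 1.17543.
Total real return ≈ 17.5432%.

17.54%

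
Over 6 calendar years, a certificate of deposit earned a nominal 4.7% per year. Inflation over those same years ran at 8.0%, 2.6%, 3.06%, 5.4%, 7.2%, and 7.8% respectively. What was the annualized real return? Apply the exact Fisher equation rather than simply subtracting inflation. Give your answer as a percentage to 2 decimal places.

Cumulative inflation factor: 1.080 × 1.026 × 1.0306 × 1.054 × 1.072 × 1.078 ≈ 1.39096.
Nominal growth factor: 1.31729. Real growth factor = 1.31729 / 1.39096 ≈ 0.94703.
Annualized: 0.94703^(1/6) − 1 ≈ -0.00903.

-0.90%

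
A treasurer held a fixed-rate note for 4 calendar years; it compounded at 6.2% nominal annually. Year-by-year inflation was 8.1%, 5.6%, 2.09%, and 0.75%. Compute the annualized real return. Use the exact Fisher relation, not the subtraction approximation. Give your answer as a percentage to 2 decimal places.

Cumulative inflation factor: 1.081 × 1.056 × 1.0209 × 1.0075 ≈ 1.17413.
Nominal growth factor: 1.27203. Real growth factor = 1.27203 / 1.17413 ≈ 1.08338.
Annualized: 1.08338^(1/4) − 1 ≈ 0.02022.

2.02%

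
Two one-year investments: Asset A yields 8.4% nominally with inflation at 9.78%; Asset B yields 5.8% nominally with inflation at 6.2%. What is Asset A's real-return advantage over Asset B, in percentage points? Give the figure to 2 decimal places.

-0.88

Asset A real return: 1.084/1.0978 − 1 = -1.257%.
Asset B real return: 1.058/1.062 − 1 = -0.377%.
Difference: -1.257 − (-0.377) = -0.880 pp.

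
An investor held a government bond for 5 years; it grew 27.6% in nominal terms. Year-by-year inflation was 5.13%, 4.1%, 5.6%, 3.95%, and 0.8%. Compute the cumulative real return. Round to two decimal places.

Cumulative inflation factor: 1.0513 × 1.041 × 1.056 × 1.0395 × 1.008 ≈ 1.21095.
Nominal growth factor: 1.27600. Real growth factor = 1.27600 / 1.21095 ≈ 1.05372.
Total real return ≈ 5.3718%.

5.37%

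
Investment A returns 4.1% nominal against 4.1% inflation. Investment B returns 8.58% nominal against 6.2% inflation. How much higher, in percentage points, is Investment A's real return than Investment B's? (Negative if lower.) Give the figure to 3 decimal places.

-2.241

Investment A real return: 1.041/1.041 − 1 = 0.0000%.
Investment B real return: 1.0858/1.062 − 1 = 2.2411%.
Difference: 0.0000 − 2.2411 = -2.2411 pp.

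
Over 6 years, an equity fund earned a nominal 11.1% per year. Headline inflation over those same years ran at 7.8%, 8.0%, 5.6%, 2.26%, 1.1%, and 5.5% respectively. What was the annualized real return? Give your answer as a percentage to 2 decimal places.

5.80%

Cumulative inflation factor: 1.078 × 1.080 × 1.056 × 1.0226 × 1.011 × 1.055 ≈ 1.34096.
Nominal growth factor: 1.88055. Real growth factor = 1.88055 / 1.34096 ≈ 1.40239.
Annualized: 1.40239^(1/6) − 1 ≈ 0.05798.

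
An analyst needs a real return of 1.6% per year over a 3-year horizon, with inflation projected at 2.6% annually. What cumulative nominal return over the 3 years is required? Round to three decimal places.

13.272%

Required annual nominal rate: (1+1.6%)(1+2.6%) − 1 = 4.2416%.
Cumulative over 3 years: (1 + 0.042416)^3 − 1 ≈ 0.13272.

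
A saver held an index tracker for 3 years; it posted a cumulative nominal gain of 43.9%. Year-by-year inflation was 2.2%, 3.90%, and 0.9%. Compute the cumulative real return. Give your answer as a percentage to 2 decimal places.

34.31%

Cumulative inflation factor: 1.022 × 1.0390 × 1.009 ≈ 1.07141.
Nominal growth factor: 1.43900. Real growth factor = 1.43900 / 1.07141 ≈ 1.34308.
Total real return ≈ 34.3084%.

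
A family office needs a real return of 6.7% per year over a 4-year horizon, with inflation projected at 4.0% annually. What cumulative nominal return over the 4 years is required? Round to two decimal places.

51.63%

Required annual nominal rate: (1+6.7%)(1+4.0%) − 1 = 10.968%.
Cumulative over 4 years: (1 + 0.10968)^4 − 1 ≈ 0.51632.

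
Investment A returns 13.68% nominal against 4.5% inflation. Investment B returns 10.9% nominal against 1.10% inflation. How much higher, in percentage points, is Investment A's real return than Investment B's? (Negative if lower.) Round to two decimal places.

-0.91

Investment A real return: 1.1368/1.045 − 1 = 8.785%.
Investment B real return: 1.109/1.0110 − 1 = 9.693%.
Difference: 8.785 − 9.693 = -0.908 pp.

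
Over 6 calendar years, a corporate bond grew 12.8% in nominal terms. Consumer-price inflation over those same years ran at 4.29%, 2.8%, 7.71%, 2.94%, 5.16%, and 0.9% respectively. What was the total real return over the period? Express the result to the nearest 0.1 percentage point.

Cumulative inflation factor: 1.0429 × 1.028 × 1.0771 × 1.0294 × 1.0516 × 1.009 ≈ 1.26130.
Nominal growth factor: 1.12800. Real growth factor = 1.12800 / 1.26130 ≈ 0.89432.
Total real return ≈ -10.5683%.

-10.6%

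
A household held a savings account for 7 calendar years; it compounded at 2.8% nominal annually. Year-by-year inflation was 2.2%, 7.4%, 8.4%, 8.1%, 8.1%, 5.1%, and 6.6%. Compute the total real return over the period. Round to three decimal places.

-22.115%

Cumulative inflation factor: 1.022 × 1.074 × 1.084 × 1.081 × 1.081 × 1.051 × 1.066 ≈ 1.55774.
Nominal growth factor: 1.21325. Real growth factor = 1.21325 / 1.55774 ≈ 0.77885.
Total real return ≈ -22.1146%.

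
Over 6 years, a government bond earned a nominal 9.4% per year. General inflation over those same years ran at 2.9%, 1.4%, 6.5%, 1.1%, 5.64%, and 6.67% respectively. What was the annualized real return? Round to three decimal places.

5.183%

Cumulative inflation factor: 1.029 × 1.014 × 1.065 × 1.011 × 1.0564 × 1.0667 ≈ 1.26597.
Nominal growth factor: 1.71437. Real growth factor = 1.71437 / 1.26597 ≈ 1.35419.
Annualized: 1.35419^(1/6) − 1 ≈ 0.05183.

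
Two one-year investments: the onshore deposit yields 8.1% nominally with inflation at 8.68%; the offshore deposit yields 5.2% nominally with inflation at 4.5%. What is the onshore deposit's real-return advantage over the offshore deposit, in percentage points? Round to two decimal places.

-1.20

The onshore deposit real return: 1.081/1.0868 − 1 = -0.534%.
The offshore deposit real return: 1.052/1.045 − 1 = 0.670%.
Difference: -0.534 − 0.670 = -1.204 pp.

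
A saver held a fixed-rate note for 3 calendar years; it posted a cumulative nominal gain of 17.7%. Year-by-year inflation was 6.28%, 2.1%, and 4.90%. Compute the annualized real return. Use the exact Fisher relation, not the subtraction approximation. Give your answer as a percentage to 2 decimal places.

1.12%

Cumulative inflation factor: 1.0628 × 1.021 × 1.0490 ≈ 1.13829.
Nominal growth factor: 1.17700. Real growth factor = 1.17700 / 1.13829 ≈ 1.03401.
Annualized: 1.03401^(1/3) − 1 ≈ 0.01121.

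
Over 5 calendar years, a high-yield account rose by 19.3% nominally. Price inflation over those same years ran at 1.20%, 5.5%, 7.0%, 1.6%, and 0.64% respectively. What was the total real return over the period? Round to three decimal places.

Cumulative inflation factor: 1.0120 × 1.055 × 1.070 × 1.016 × 1.0064 ≈ 1.16810.
Nominal growth factor: 1.19300. Real growth factor = 1.19300 / 1.16810 ≈ 1.02131.
Total real return ≈ 2.1314%.

2.131%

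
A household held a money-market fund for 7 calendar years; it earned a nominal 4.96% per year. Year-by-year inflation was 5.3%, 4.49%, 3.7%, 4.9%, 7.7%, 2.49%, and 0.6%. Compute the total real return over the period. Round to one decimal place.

Cumulative inflation factor: 1.053 × 1.0449 × 1.037 × 1.049 × 1.077 × 1.0249 × 1.006 ≈ 1.32908.
Nominal growth factor: 1.40335. Real growth factor = 1.40335 / 1.32908 ≈ 1.05588.
Total real return ≈ 5.5879%.

5.6%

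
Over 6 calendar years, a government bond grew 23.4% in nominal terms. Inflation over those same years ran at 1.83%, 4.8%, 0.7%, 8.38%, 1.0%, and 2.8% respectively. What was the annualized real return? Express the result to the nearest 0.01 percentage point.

0.34%

Cumulative inflation factor: 1.0183 × 1.048 × 1.007 × 1.0838 × 1.010 × 1.028 ≈ 1.20929.
Nominal growth factor: 1.23400. Real growth factor = 1.23400 / 1.20929 ≈ 1.02043.
Annualized: 1.02043^(1/6) − 1 ≈ 0.00338.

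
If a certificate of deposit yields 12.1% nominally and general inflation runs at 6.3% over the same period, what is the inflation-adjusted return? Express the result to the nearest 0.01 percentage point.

Real return via the Fisher equation: (1 + 12.1%)/(1 + 6.3%) − 1 = 1.121/1.063 − 1 ≈ 0.05456.

5.46%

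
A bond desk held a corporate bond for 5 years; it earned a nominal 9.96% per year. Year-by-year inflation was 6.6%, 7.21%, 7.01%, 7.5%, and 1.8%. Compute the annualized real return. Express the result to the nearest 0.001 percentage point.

3.734%

Cumulative inflation factor: 1.066 × 1.0721 × 1.0701 × 1.075 × 1.018 ≈ 1.33836.
Nominal growth factor: 1.60758. Real growth factor = 1.60758 / 1.33836 ≈ 1.20116.
Annualized: 1.20116^(1/5) − 1 ≈ 0.03734.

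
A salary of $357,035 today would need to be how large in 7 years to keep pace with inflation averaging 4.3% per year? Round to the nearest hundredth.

Cumulative price-level factor: (1+4.3%)^7 ≈ 1.3427345347.
The nominal amount required is $357,035 scaled up by that factor.

$479,403.22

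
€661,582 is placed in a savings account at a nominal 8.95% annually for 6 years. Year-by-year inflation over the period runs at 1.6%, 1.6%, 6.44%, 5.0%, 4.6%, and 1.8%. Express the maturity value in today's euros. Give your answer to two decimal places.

Nominal value at maturity: €661,582 × (1 + 8.95%)^6 ≈ €1,106,488.97.
Price-level factor over 6 years: 1.016 × 1.016 × 1.0644 × 1.050 × 1.046 × 1.018 ≈ 1.2284600663.
The maturity value deflated by that factor is the answer in today's purchasing power.

€900,712.20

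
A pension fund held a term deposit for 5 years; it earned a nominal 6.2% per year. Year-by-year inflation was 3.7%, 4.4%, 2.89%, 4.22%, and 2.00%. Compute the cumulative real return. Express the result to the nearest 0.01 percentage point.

14.08%

Cumulative inflation factor: 1.037 × 1.044 × 1.0289 × 1.0422 × 1.0200 ≈ 1.18414.
Nominal growth factor: 1.35090. Real growth factor = 1.35090 / 1.18414 ≈ 1.14082.
Total real return ≈ 14.0825%.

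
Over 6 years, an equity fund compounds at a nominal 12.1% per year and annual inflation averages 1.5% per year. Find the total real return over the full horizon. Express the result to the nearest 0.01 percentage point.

The annual real rate is (1+12.1%)/(1+1.5%) − 1 = 10.4433%.
Compounded over 6 years: (1 + 0.104433)^6 − 1 ≈ 0.81484.

81.48%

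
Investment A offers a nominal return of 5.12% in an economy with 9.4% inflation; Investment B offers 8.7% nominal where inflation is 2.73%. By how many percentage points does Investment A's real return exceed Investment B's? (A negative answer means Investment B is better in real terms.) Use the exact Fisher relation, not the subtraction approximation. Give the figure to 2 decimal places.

Investment A real return: 1.0512/1.094 − 1 = -3.912%.
Investment B real return: 1.087/1.0273 − 1 = 5.811%.
Difference: -3.912 − 5.811 = -9.723 pp.

-9.72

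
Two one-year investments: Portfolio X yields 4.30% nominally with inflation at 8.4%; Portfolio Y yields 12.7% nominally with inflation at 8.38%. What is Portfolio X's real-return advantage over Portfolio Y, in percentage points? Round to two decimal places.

Portfolio X real return: 1.0430/1.084 − 1 = -3.782%.
Portfolio Y real return: 1.127/1.0838 − 1 = 3.986%.
Difference: -3.782 − 3.986 = -7.768 pp.

-7.77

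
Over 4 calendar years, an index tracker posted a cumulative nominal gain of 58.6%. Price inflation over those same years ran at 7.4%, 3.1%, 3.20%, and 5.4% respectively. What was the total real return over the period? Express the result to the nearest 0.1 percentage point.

31.7%

Cumulative inflation factor: 1.074 × 1.031 × 1.0320 × 1.054 ≈ 1.20443.
Nominal growth factor: 1.58600. Real growth factor = 1.58600 / 1.20443 ≈ 1.31680.
Total real return ≈ 31.6800%.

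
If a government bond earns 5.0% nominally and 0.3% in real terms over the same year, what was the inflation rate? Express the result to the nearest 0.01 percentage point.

From (1+r_nom) = (1+r_real)(1+π), we get 1+π = (1 + 5.0%)/(1 + 0.3%) = 1.050/1.003 ≈ 1.04686.
So π ≈ 4.6859%.

4.69%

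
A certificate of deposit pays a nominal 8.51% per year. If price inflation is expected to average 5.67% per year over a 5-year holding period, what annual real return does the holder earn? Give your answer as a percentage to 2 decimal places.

With constant rates the annual real return is the same each year: (1+8.51%)/(1+5.67%) − 1 = 0.02688.

2.69%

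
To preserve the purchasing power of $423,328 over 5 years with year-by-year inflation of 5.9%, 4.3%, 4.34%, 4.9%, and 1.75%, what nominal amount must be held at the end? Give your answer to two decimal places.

$520,736.48

Cumulative price-level factor: 1.059 × 1.043 × 1.0434 × 1.049 × 1.0175 ≈ 1.2301016669.
The nominal amount required is $423,328 scaled up by that factor.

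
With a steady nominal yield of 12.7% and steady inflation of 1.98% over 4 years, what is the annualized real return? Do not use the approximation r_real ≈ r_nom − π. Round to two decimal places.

With constant rates the annual real return is the same each year: (1+12.7%)/(1+1.98%) − 1 = 0.10512.

10.51%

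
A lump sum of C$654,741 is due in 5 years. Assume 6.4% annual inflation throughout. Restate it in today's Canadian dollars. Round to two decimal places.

C$480,132.82

Price-level factor over 5 years: (1 + 6.4%)^5 ≈ 1.3636663998.
Purchasing power today: C$654,741 divided by that factor.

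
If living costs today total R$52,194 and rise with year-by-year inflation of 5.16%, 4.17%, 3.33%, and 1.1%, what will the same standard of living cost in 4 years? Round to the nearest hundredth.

R$59,729.85

Cumulative price-level factor: 1.0516 × 1.0417 × 1.0333 × 1.011 ≈ 1.1443814952.
The nominal amount required is R$52,194 scaled up by that factor.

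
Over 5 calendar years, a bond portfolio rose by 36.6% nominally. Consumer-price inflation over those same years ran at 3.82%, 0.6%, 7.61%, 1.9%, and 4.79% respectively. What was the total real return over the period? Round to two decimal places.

Cumulative inflation factor: 1.0382 × 1.006 × 1.0761 × 1.019 × 1.0479 ≈ 1.20012.
Nominal growth factor: 1.36600. Real growth factor = 1.36600 / 1.20012 ≈ 1.13822.
Total real return ≈ 13.8217%.

13.82%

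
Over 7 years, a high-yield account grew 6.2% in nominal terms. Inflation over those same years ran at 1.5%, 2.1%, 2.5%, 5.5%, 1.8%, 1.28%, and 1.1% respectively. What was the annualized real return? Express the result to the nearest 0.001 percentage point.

-1.351%

Cumulative inflation factor: 1.015 × 1.021 × 1.025 × 1.055 × 1.018 × 1.0128 × 1.011 ≈ 1.16813.
Nominal growth factor: 1.06200. Real growth factor = 1.06200 / 1.16813 ≈ 0.90915.
Annualized: 0.90915^(1/7) − 1 ≈ -0.01351.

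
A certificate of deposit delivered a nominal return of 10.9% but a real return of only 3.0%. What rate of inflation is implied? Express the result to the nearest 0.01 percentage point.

From (1+r_nom) = (1+r_real)(1+π), we get 1+π = (1 + 10.9%)/(1 + 3.0%) = 1.109/1.030 ≈ 1.07670.
So π ≈ 7.6699%.

7.67%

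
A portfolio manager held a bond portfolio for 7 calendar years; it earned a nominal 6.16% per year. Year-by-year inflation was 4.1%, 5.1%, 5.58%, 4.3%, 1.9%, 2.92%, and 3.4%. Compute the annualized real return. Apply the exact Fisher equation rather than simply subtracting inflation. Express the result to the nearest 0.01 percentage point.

2.18%

Cumulative inflation factor: 1.041 × 1.051 × 1.0558 × 1.043 × 1.019 × 1.0292 × 1.034 ≈ 1.30651.
Nominal growth factor: 1.51959. Real growth factor = 1.51959 / 1.30651 ≈ 1.16309.
Annualized: 1.16309^(1/7) − 1 ≈ 0.02182.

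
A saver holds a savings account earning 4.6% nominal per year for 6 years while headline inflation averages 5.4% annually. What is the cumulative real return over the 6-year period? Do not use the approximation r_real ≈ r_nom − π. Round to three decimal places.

-4.469%

The annual real rate is (1+4.6%)/(1+5.4%) − 1 = -0.7590%.
Compounded over 6 years: (1 + -0.007590)^6 − 1 ≈ -0.04469.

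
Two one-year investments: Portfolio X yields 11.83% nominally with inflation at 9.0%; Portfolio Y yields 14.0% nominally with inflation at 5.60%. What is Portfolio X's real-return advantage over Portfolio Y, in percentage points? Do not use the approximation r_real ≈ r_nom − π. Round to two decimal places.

-5.36

Portfolio X real return: 1.1183/1.090 − 1 = 2.596%.
Portfolio Y real return: 1.140/1.0560 − 1 = 7.955%.
Difference: 2.596 − 7.955 = -5.359 pp.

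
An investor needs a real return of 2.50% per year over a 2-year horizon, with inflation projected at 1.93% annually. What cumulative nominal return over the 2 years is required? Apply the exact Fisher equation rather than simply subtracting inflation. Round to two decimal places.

Required annual nominal rate: (1+2.50%)(1+1.93%) − 1 = 4.47825%.
Cumulative over 2 years: (1 + 0.0447825)^2 − 1 ≈ 0.09157.

9.16%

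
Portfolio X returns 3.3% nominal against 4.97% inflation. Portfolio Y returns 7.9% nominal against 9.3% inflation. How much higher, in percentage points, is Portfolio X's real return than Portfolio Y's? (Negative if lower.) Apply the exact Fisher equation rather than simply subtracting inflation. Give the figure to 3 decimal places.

-0.310

Portfolio X real return: 1.033/1.0497 − 1 = -1.5909%.
Portfolio Y real return: 1.079/1.093 − 1 = -1.2809%.
Difference: -1.5909 − (-1.2809) = -0.3100 pp.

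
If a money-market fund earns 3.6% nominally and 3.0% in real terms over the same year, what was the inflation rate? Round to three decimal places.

0.583%

From (1+r_nom) = (1+r_real)(1+π), we get 1+π = (1 + 3.6%)/(1 + 3.0%) = 1.036/1.030 ≈ 1.00583.
So π ≈ 0.5825%.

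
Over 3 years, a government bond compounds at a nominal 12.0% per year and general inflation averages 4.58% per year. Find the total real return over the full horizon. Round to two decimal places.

22.83%

The annual real rate is (1+12.0%)/(1+4.58%) − 1 = 7.0950%.
Compounded over 3 years: (1 + 0.070950)^3 − 1 ≈ 0.22831.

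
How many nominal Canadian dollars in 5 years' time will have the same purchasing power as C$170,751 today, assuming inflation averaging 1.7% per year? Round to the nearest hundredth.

Cumulative price-level factor: (1+1.7%)^5 ≈ 1.0879395490.
The nominal amount required is C$170,751 scaled up by that factor.

C$185,766.77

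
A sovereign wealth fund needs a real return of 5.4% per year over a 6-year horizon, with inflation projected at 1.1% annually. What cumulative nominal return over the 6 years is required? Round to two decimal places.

46.40%

Required annual nominal rate: (1+5.4%)(1+1.1%) − 1 = 6.5594%.
Cumulative over 6 years: (1 + 0.065594)^6 − 1 ≈ 0.46403.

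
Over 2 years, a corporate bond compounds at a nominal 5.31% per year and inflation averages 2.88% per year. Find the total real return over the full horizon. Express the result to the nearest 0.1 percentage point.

The annual real rate is (1+5.31%)/(1+2.88%) − 1 = 2.3620%.
Compounded over 2 years: (1 + 0.023620)^2 − 1 ≈ 0.04780.

4.8%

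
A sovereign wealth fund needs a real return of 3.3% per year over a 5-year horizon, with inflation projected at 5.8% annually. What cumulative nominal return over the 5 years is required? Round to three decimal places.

Required annual nominal rate: (1+3.3%)(1+5.8%) − 1 = 9.2914%.
Cumulative over 5 years: (1 + 0.092914)^5 − 1 ≈ 0.55930.

55.930%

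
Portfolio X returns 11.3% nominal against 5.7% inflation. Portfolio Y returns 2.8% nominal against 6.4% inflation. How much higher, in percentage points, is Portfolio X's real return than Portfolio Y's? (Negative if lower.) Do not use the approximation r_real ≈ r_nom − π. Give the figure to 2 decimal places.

Portfolio X real return: 1.113/1.057 − 1 = 5.298%.
Portfolio Y real return: 1.028/1.064 − 1 = -3.383%.
Difference: 5.298 − (-3.383) = 8.681 pp.

8.68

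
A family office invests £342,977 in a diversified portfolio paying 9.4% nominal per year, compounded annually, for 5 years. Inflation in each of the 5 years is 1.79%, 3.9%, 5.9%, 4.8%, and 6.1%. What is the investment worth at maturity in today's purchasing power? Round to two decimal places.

£431,577.03

Nominal value at maturity: £342,977 × (1 + 9.4%)^5 ≈ £537,466.76.
Price-level factor over 5 years: 1.0179 × 1.039 × 1.059 × 1.048 × 1.061 ≈ 1.2453553436.
The maturity value deflated by that factor is the answer in today's purchasing power.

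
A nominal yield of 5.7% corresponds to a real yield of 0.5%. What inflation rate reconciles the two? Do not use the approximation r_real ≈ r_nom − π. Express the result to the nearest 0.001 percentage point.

From (1+r_nom) = (1+r_real)(1+π), we get 1+π = (1 + 5.7%)/(1 + 0.5%) = 1.057/1.005 ≈ 1.05174.
So π ≈ 5.1741%.

5.174%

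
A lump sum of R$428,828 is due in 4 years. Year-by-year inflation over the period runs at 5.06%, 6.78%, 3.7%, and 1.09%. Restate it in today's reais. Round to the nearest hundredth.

Price-level factor over 4 years: 1.0506 × 1.0678 × 1.037 × 1.0109 ≈ 1.1760188039.
Purchasing power today: R$428,828 divided by that factor.

R$364,643.83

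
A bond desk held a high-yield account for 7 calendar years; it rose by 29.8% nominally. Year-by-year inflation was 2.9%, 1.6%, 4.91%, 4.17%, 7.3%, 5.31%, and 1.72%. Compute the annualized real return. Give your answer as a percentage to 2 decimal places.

Cumulative inflation factor: 1.029 × 1.016 × 1.0491 × 1.0417 × 1.073 × 1.0531 × 1.0172 ≈ 1.31324.
Nominal growth factor: 1.29800. Real growth factor = 1.29800 / 1.31324 ≈ 0.98839.
Annualized: 0.98839^(1/7) − 1 ≈ -0.00167.

-0.17%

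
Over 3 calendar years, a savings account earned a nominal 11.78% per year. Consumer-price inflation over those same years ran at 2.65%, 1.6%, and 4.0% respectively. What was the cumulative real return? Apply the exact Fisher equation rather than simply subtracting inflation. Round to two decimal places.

Cumulative inflation factor: 1.0265 × 1.016 × 1.040 ≈ 1.08464.
Nominal growth factor: 1.39667. Real growth factor = 1.39667 / 1.08464 ≈ 1.28768.
Total real return ≈ 28.7675%.

28.77%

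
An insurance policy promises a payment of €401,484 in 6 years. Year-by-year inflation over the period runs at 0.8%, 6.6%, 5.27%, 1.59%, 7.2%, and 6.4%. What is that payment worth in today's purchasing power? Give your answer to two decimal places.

Price-level factor over 6 years: 1.008 × 1.066 × 1.0527 × 1.0159 × 1.072 × 1.064 ≈ 1.3107194178.
Purchasing power today: €401,484 divided by that factor.

€306,308.12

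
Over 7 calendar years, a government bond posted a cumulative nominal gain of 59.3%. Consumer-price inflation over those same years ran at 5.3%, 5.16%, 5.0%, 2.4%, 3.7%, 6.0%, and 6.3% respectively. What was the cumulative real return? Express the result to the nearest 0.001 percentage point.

Cumulative inflation factor: 1.053 × 1.0516 × 1.050 × 1.024 × 1.037 × 1.060 × 1.063 ≈ 1.39119.
Nominal growth factor: 1.59300. Real growth factor = 1.59300 / 1.39119 ≈ 1.14506.
Total real return ≈ 14.5064%.

14.506%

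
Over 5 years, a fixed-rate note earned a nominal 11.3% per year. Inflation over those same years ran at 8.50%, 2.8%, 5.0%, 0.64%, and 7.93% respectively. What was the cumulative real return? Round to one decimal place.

Cumulative inflation factor: 1.0850 × 1.028 × 1.050 × 1.0064 × 1.0793 ≈ 1.27211.
Nominal growth factor: 1.70795. Real growth factor = 1.70795 / 1.27211 ≈ 1.34261.
Total real return ≈ 34.2613%.

34.3%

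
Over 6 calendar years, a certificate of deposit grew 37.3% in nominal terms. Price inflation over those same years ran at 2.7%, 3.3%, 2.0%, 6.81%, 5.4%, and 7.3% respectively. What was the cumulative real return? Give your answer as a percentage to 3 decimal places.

5.038%

Cumulative inflation factor: 1.027 × 1.033 × 1.020 × 1.0681 × 1.054 × 1.073 ≈ 1.30714.
Nominal growth factor: 1.37300. Real growth factor = 1.37300 / 1.30714 ≈ 1.05038.
Total real return ≈ 5.0382%.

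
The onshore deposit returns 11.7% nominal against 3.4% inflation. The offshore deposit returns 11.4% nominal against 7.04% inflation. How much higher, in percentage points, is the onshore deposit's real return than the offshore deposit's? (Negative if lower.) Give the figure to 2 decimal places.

The onshore deposit real return: 1.117/1.034 − 1 = 8.027%.
The offshore deposit real return: 1.114/1.0704 − 1 = 4.073%.
Difference: 8.027 − 4.073 = 3.954 pp.

3.95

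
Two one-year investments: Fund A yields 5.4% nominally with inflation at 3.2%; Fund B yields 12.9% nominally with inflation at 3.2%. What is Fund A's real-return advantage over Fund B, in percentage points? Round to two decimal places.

-7.27

Fund A real return: 1.054/1.032 − 1 = 2.132%.
Fund B real return: 1.129/1.032 − 1 = 9.399%.
Difference: 2.132 − 9.399 = -7.267 pp.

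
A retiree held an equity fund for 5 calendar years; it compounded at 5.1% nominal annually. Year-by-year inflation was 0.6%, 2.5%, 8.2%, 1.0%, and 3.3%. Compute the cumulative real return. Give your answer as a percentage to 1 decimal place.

10.2%

Cumulative inflation factor: 1.006 × 1.025 × 1.082 × 1.010 × 1.033 ≈ 1.16405.
Nominal growth factor: 1.28237. Real growth factor = 1.28237 / 1.16405 ≈ 1.10165.
Total real return ≈ 10.1648%.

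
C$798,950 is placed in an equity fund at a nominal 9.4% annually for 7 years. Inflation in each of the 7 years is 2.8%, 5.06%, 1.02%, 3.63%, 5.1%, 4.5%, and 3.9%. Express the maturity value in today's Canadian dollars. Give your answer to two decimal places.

C$1,161,402.96

Nominal value at maturity: C$798,950 × (1 + 9.4%)^7 ≈ C$1,498,445.17.
Price-level factor over 7 years: 1.028 × 1.0506 × 1.0102 × 1.0363 × 1.051 × 1.045 × 1.039 ≈ 1.2902026438.
Dividing the nominal maturity value by the price-level factor gives the value in today's money.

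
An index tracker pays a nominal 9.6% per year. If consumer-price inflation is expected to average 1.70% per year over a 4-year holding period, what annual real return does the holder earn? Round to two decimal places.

With constant rates the annual real return is the same each year: (1+9.6%)/(1+1.70%) − 1 = 0.07768.

7.77%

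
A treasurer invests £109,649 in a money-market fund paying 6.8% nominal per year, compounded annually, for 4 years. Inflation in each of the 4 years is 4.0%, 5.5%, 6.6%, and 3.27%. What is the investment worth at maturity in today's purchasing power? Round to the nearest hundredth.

£118,106.15

Nominal value at maturity: £109,649 × (1 + 6.8%)^4 ≈ £142,655.88.
Price-level factor over 4 years: 1.040 × 1.055 × 1.066 × 1.0327 ≈ 1.2078616170.
The maturity value deflated by that factor is the answer in today's purchasing power.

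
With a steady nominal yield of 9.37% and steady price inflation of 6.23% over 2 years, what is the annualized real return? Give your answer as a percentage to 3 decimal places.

With constant rates the annual real return is the same each year: (1+9.37%)/(1+6.23%) − 1 = 0.02956.

2.956%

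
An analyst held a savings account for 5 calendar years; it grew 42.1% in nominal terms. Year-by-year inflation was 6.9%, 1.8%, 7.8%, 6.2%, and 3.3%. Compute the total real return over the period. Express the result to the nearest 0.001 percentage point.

Cumulative inflation factor: 1.069 × 1.018 × 1.078 × 1.062 × 1.033 ≈ 1.28697.
Nominal growth factor: 1.42100. Real growth factor = 1.42100 / 1.28697 ≈ 1.10414.
Total real return ≈ 10.4142%.

10.414%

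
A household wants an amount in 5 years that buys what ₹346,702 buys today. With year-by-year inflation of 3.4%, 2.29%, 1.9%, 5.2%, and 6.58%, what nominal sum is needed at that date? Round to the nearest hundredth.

Cumulative price-level factor: 1.034 × 1.0229 × 1.019 × 1.052 × 1.0658 ≈ 1.2084240419.
Multiplying ₹346,702 by the price-level factor gives the future nominal sum.

₹418,963.03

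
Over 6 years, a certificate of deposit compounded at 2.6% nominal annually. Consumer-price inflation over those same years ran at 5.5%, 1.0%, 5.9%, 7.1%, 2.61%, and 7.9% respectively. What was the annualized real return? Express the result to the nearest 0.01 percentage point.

-2.26%

Cumulative inflation factor: 1.055 × 1.010 × 1.059 × 1.071 × 1.0261 × 1.079 ≈ 1.33804.
Nominal growth factor: 1.16650. Real growth factor = 1.16650 / 1.33804 ≈ 0.87179.
Annualized: 0.87179^(1/6) − 1 ≈ -0.02261.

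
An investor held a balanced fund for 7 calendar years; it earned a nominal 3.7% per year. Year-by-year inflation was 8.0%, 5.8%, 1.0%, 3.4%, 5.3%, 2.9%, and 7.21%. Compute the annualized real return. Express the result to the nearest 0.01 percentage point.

-1.03%

Cumulative inflation factor: 1.080 × 1.058 × 1.010 × 1.034 × 1.053 × 1.029 × 1.0721 ≈ 1.38621.
Nominal growth factor: 1.28959. Real growth factor = 1.28959 / 1.38621 ≈ 0.93030.
Annualized: 0.93030^(1/7) − 1 ≈ -0.01027.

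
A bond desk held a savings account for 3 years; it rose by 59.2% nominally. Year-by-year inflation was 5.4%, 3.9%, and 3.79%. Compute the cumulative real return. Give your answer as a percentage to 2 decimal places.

Cumulative inflation factor: 1.054 × 1.039 × 1.0379 ≈ 1.13661.
Nominal growth factor: 1.59200. Real growth factor = 1.59200 / 1.13661 ≈ 1.40066.
Total real return ≈ 40.0656%.

40.07%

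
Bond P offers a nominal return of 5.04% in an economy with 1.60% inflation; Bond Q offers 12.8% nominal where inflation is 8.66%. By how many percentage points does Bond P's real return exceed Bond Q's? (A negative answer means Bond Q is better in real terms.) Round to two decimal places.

-0.42

Bond P real return: 1.0504/1.0160 − 1 = 3.386%.
Bond Q real return: 1.128/1.0866 − 1 = 3.810%.
Difference: 3.386 − 3.810 = -0.424 pp.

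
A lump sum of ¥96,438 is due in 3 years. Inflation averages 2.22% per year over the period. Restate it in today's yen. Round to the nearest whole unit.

¥90,290

Price-level factor over 3 years: (1 + 2.22%)^3 ≈ 1.0680894610.
Purchasing power today: ¥96,438 divided by that factor.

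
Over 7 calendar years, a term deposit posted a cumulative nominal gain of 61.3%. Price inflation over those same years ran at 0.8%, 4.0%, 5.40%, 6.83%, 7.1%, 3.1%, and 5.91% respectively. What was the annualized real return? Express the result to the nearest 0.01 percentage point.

2.25%

Cumulative inflation factor: 1.008 × 1.040 × 1.0540 × 1.0683 × 1.071 × 1.031 × 1.0591 ≈ 1.38042.
Nominal growth factor: 1.61300. Real growth factor = 1.61300 / 1.38042 ≈ 1.16848.
Annualized: 1.16848^(1/7) − 1 ≈ 0.02249.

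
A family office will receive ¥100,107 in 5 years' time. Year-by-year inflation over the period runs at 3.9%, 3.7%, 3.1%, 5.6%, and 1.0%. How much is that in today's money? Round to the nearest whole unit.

¥84,494

Price-level factor over 5 years: 1.039 × 1.037 × 1.031 × 1.056 × 1.010 ≈ 1.1847814919.
Purchasing power today: ¥100,107 divided by that factor.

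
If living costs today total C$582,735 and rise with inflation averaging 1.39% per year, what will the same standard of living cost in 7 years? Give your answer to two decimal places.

C$641,855.05

Cumulative price-level factor: (1+1.39%)^7 ≈ 1.1014527242.
The nominal amount required is C$582,735 scaled up by that factor.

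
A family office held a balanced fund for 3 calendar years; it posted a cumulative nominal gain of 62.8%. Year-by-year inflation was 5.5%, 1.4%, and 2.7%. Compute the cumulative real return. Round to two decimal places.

48.18%

Cumulative inflation factor: 1.055 × 1.014 × 1.027 ≈ 1.09865.
Nominal growth factor: 1.62800. Real growth factor = 1.62800 / 1.09865 ≈ 1.48181.
Total real return ≈ 48.1813%.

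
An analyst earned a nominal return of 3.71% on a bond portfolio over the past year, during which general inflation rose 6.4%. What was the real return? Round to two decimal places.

Real return via the Fisher equation: (1 + 3.71%)/(1 + 6.4%) − 1 = 1.0371/1.064 − 1 ≈ -0.02528.

-2.53%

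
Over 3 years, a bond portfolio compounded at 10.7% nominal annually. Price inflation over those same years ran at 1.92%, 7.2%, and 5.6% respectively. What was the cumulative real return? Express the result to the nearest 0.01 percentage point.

17.58%

Cumulative inflation factor: 1.0192 × 1.072 × 1.056 ≈ 1.15377.
Nominal growth factor: 1.35657. Real growth factor = 1.35657 / 1.15377 ≈ 1.17578.
Total real return ≈ 17.5776%.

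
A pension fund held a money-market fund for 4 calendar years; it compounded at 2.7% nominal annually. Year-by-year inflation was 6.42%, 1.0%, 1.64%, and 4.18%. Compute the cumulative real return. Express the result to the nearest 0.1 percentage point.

Cumulative inflation factor: 1.0642 × 1.010 × 1.0164 × 1.0418 ≈ 1.13813.
Nominal growth factor: 1.11245. Real growth factor = 1.11245 / 1.13813 ≈ 0.97744.
Total real return ≈ -2.2564%.

-2.3%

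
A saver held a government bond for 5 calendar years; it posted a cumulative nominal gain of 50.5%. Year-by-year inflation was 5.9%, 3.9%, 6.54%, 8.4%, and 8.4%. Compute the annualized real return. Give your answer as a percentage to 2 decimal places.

1.79%

Cumulative inflation factor: 1.059 × 1.039 × 1.0654 × 1.084 × 1.084 ≈ 1.37747.
Nominal growth factor: 1.50500. Real growth factor = 1.50500 / 1.37747 ≈ 1.09258.
Annualized: 1.09258^(1/5) − 1 ≈ 0.01787.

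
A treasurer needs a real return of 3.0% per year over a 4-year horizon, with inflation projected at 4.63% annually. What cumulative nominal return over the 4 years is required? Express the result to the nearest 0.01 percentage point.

34.89%

Required annual nominal rate: (1+3.0%)(1+4.63%) − 1 = 7.7689%.
Cumulative over 4 years: (1 + 0.077689)^4 − 1 ≈ 0.34888.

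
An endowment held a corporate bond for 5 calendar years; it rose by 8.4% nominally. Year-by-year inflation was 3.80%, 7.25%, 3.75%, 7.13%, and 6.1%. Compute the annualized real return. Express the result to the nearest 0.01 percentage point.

-3.76%

Cumulative inflation factor: 1.0380 × 1.0725 × 1.0375 × 1.0713 × 1.061 ≈ 1.31283.
Nominal growth factor: 1.08400. Real growth factor = 1.08400 / 1.31283 ≈ 0.82570.
Annualized: 0.82570^(1/5) − 1 ≈ -0.03758.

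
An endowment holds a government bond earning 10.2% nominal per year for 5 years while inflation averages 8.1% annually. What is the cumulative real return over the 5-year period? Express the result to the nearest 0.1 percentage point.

10.1%

The annual real rate is (1+10.2%)/(1+8.1%) − 1 = 1.9426%.
Compounded over 5 years: (1 + 0.019426)^5 − 1 ≈ 0.10098.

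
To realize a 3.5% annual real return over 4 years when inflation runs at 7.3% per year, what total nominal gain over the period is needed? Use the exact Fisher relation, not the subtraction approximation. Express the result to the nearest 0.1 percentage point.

52.1%

Required annual nominal rate: (1+3.5%)(1+7.3%) − 1 = 11.0555%.
Cumulative over 4 years: (1 + 0.110555)^4 − 1 ≈ 0.52111.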